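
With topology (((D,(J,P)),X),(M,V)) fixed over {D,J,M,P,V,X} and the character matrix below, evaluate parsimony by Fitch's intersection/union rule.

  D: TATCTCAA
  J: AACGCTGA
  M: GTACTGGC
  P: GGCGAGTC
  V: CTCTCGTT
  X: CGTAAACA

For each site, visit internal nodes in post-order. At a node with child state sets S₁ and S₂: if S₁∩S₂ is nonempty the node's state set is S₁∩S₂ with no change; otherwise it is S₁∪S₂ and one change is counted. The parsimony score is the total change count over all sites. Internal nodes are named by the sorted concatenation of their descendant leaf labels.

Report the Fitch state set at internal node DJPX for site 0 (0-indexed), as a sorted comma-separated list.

A,C,G,T

JP@0: {A} ∪ {G} = {A,G} (union, +1)
DJP@0: {T} ∪ {A,G} = {A,G,T} (union, +1)
DJPX@0: {A,G,T} ∪ {C} = {A,C,G,T} (union, +1)
MV@0: {G} ∪ {C} = {C,G} (union, +1)
DJMPVX@0: {A,C,G,T} ∩ {C,G} = {C,G} (intersection, +0)
JP@1: {A} ∪ {G} = {A,G} (union, +1)
DJP@1: {A} ∩ {A,G} = {A} (intersection, +0)
DJPX@1: {A} ∪ {G} = {A,G} (union, +1)
MV@1: {T} ∩ {T} = {T} (intersection, +0)
DJMPVX@1: {A,G} ∪ {T} = {A,G,T} (union, +1)
JP@2: {C} ∩ {C} = {C} (intersection, +0)
DJP@2: {T} ∪ {C} = {C,T} (union, +1)
DJPX@2: {C,T} ∩ {T} = {T} (intersection, +0)
MV@2: {A} ∪ {C} = {A,C} (union, +1)
DJMPVX@2: {T} ∪ {A,C} = {A,C,T} (union, +1)
JP@3: {G} ∩ {G} = {G} (intersection, +0)
DJP@3: {C} ∪ {G} = {C,G} (union, +1)
DJPX@3: {C,G} ∪ {A} = {A,C,G} (union, +1)
MV@3: {C} ∪ {T} = {C,T} (union, +1)
DJMPVX@3: {A,C,G} ∩ {C,T} = {C} (intersection, +0)
JP@4: {C} ∪ {A} = {A,C} (union, +1)
DJP@4: {T} ∪ {A,C} = {A,C,T} (union, +1)
DJPX@4: {A,C,T} ∩ {A} = {A} (intersection, +0)
MV@4: {T} ∪ {C} = {C,T} (union, +1)
DJMPVX@4: {A} ∪ {C,T} = {A,C,T} (union, +1)
JP@5: {T} ∪ {G} = {G,T} (union, +1)
DJP@5: {C} ∪ {G,T} = {C,G,T} (union, +1)
DJPX@5: {C,G,T} ∪ {A} = {A,C,G,T} (union, +1)
MV@5: {G} ∩ {G} = {G} (intersection, +0)
DJMPVX@5: {A,C,G,T} ∩ {G} = {G} (intersection, +0)
JP@6: {G} ∪ {T} = {G,T} (union, +1)
DJP@6: {A} ∪ {G,T} = {A,G,T} (union, +1)
DJPX@6: {A,G,T} ∪ {C} = {A,C,G,T} (union, +1)
MV@6: {G} ∪ {T} = {G,T} (union, +1)
DJMPVX@6: {A,C,G,T} ∩ {G,T} = {G,T} (intersection, +0)
JP@7: {A} ∪ {C} = {A,C} (union, +1)
DJP@7: {A} ∩ {A,C} = {A} (intersection, +0)
DJPX@7: {A} ∩ {A} = {A} (intersection, +0)
MV@7: {C} ∪ {T} = {C,T} (union, +1)
DJMPVX@7: {A} ∪ {C,T} = {A,C,T} (union, +1)
per-site changes: [4, 3, 3, 3, 4, 3, 4, 3]; total = 27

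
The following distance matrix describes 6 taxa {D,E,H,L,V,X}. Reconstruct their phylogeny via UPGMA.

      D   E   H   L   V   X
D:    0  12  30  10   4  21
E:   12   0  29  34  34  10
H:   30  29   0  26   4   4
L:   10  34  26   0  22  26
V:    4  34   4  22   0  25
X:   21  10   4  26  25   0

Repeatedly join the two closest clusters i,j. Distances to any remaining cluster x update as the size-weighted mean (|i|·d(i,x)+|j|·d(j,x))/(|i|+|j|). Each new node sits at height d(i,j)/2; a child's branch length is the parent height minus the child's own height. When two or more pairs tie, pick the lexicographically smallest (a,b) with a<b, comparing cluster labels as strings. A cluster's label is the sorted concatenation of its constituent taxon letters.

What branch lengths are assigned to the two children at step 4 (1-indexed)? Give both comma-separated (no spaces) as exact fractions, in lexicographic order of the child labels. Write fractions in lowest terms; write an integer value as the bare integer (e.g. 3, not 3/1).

39/4,31/4

iteration 1: select D,V (d=4); attach at lengths (2, 2); label the merged cluster DV
  updated: d(DV,E)=23, d(DV,H)=17, d(DV,L)=16, d(DV,X)=23
iteration 2: select H,X (d=4); attach at lengths (2, 2); label the merged cluster HX
  updated: d(DV,HX)=20, d(E,HX)=39/2, d(HX,L)=26
iteration 3: select DV,L (d=16); attach at lengths (6, 8); label the merged cluster DLV
  updated: d(DLV,E)=80/3, d(DLV,HX)=22
iteration 4: select E,HX (d=39/2); attach at lengths (39/4, 31/4); label the merged cluster EHX
  updated: d(DLV,EHX)=212/9
iteration 5: select DLV,EHX (d=212/9); attach at lengths (34/9, 73/36); label the merged cluster DEHLVX
final tree: (((D:2,V:2):6,L:8):34/9,(E:39/4,(H:2,X:2):31/4):73/36)
total length: 1631/36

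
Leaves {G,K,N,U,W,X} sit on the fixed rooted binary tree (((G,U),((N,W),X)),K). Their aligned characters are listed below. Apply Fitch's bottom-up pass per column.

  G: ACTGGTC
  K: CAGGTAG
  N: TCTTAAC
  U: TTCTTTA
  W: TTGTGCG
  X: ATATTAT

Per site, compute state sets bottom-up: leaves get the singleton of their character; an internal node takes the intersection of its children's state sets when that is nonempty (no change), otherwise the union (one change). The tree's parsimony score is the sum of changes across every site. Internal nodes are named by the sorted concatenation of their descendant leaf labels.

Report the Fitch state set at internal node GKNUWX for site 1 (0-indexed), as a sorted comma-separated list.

A,T

[col 0] GU: children G:{A}, U:{T} ∪→ {A,T}; cost 1
[col 0] NW: children N:{T}, W:{T} ∩→ {T}; cost 0
[col 0] NWX: children NW:{T}, X:{A} ∪→ {A,T}; cost 1
[col 0] GNUWX: children GU:{A,T}, NWX:{A,T} ∩→ {A,T}; cost 0
[col 0] GKNUWX: children GNUWX:{A,T}, K:{C} ∪→ {A,C,T}; cost 1
[col 1] GU: children G:{C}, U:{T} ∪→ {C,T}; cost 1
[col 1] NW: children N:{C}, W:{T} ∪→ {C,T}; cost 1
[col 1] NWX: children NW:{C,T}, X:{T} ∩→ {T}; cost 0
[col 1] GNUWX: children GU:{C,T}, NWX:{T} ∩→ {T}; cost 0
[col 1] GKNUWX: children GNUWX:{T}, K:{A} ∪→ {A,T}; cost 1
[col 2] GU: children G:{T}, U:{C} ∪→ {C,T}; cost 1
[col 2] NW: children N:{T}, W:{G} ∪→ {G,T}; cost 1
[col 2] NWX: children NW:{G,T}, X:{A} ∪→ {A,G,T}; cost 1
[col 2] GNUWX: children GU:{C,T}, NWX:{A,G,T} ∩→ {T}; cost 0
[col 2] GKNUWX: children GNUWX:{T}, K:{G} ∪→ {G,T}; cost 1
[col 3] GU: children G:{G}, U:{T} ∪→ {G,T}; cost 1
[col 3] NW: children N:{T}, W:{T} ∩→ {T}; cost 0
[col 3] NWX: children NW:{T}, X:{T} ∩→ {T}; cost 0
[col 3] GNUWX: children GU:{G,T}, NWX:{T} ∩→ {T}; cost 0
[col 3] GKNUWX: children GNUWX:{T}, K:{G} ∪→ {G,T}; cost 1
[col 4] GU: children G:{G}, U:{T} ∪→ {G,T}; cost 1
[col 4] NW: children N:{A}, W:{G} ∪→ {A,G}; cost 1
[col 4] NWX: children NW:{A,G}, X:{T} ∪→ {A,G,T}; cost 1
[col 4] GNUWX: children GU:{G,T}, NWX:{A,G,T} ∩→ {G,T}; cost 0
[col 4] GKNUWX: children GNUWX:{G,T}, K:{T} ∩→ {T}; cost 0
[col 5] GU: children G:{T}, U:{T} ∩→ {T}; cost 0
[col 5] NW: children N:{A}, W:{C} ∪→ {A,C}; cost 1
[col 5] NWX: children NW:{A,C}, X:{A} ∩→ {A}; cost 0
[col 5] GNUWX: children GU:{T}, NWX:{A} ∪→ {A,T}; cost 1
[col 5] GKNUWX: children GNUWX:{A,T}, K:{A} ∩→ {A}; cost 0
[col 6] GU: children G:{C}, U:{A} ∪→ {A,C}; cost 1
[col 6] NW: children N:{C}, W:{G} ∪→ {C,G}; cost 1
[col 6] NWX: children NW:{C,G}, X:{T} ∪→ {C,G,T}; cost 1
[col 6] GNUWX: children GU:{A,C}, NWX:{C,G,T} ∩→ {C}; cost 0
[col 6] GKNUWX: children GNUWX:{C}, K:{G} ∪→ {C,G}; cost 1
per-site changes: [3, 3, 4, 2, 3, 2, 4]; total = 21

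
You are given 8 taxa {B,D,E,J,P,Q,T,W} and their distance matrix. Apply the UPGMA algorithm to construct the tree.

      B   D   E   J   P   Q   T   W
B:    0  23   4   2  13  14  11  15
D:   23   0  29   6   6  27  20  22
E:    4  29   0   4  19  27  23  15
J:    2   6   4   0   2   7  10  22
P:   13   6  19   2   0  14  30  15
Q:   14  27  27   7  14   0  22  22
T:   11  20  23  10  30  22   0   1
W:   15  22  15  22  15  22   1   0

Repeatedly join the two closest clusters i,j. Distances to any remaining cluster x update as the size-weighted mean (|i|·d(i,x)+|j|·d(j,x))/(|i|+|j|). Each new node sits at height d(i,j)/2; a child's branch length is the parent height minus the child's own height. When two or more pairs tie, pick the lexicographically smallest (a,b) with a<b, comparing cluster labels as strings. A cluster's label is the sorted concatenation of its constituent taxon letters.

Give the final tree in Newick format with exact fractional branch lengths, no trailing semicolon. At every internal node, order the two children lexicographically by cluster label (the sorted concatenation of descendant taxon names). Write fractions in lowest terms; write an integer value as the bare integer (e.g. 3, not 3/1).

step 1: merge (T,W) at d=1; branch lengths T→1/2, W→1/2; new cluster TW
  updated: d(B,TW)=13, d(D,TW)=21, d(E,TW)=19, d(J,TW)=16, d(P,TW)=45/2, d(Q,TW)=22
step 2: merge (B,J) at d=2; branch lengths B→1, J→1; new cluster BJ
  updated: d(BJ,D)=29/2, d(BJ,E)=4, d(BJ,P)=15/2, d(BJ,Q)=21/2, d(BJ,TW)=29/2
step 3: merge (BJ,E) at d=4; branch lengths BJ→1, E→2; new cluster BEJ
  updated: d(BEJ,D)=58/3, d(BEJ,P)=34/3, d(BEJ,Q)=16, d(BEJ,TW)=16
step 4: merge (D,P) at d=6; branch lengths D→3, P→3; new cluster DP
  updated: d(BEJ,DP)=46/3, d(DP,Q)=41/2, d(DP,TW)=87/4
step 5: merge (BEJ,DP) at d=46/3; branch lengths BEJ→17/3, DP→14/3; new cluster BDEJP
  updated: d(BDEJP,Q)=89/5, d(BDEJP,TW)=183/10
step 6: merge (BDEJP,Q) at d=89/5; branch lengths BDEJP→37/30, Q→89/10; new cluster BDEJPQ
  updated: d(BDEJPQ,TW)=227/12
step 7: merge (BDEJPQ,TW) at d=227/12; branch lengths BDEJPQ→67/120, TW→215/24; new cluster BDEJPQTW
final tree: (((((B:1,J:1):1,E:2):17/3,(D:3,P:3):14/3):37/30,Q:89/10):67/120,(T:1/2,W:1/2):215/24)
total length: 2519/60

(((((B:1,J:1):1,E:2):17/3,(D:3,P:3):14/3):37/30,Q:89/10):67/120,(T:1/2,W:1/2):215/24)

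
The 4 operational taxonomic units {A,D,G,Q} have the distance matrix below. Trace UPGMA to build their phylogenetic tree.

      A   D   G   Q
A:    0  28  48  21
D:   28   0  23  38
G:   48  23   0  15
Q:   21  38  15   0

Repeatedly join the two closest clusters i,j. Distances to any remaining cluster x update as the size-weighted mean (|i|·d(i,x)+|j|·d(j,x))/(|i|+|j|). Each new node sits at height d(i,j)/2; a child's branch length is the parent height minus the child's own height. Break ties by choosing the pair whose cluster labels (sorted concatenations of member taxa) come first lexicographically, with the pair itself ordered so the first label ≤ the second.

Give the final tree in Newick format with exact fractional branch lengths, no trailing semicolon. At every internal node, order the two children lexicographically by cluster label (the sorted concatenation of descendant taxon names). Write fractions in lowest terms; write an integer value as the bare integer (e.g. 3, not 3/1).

((A:14,D:14):9/4,(G:15/2,Q:15/2):35/4)

step 1: merge (G,Q) at d=15; branch lengths G→15/2, Q→15/2; new cluster GQ
  updated: d(A,GQ)=69/2, d(D,GQ)=61/2
step 2: merge (A,D) at d=28; branch lengths A→14, D→14; new cluster AD
  updated: d(AD,GQ)=65/2
step 3: merge (AD,GQ) at d=65/2; branch lengths AD→9/4, GQ→35/4; new cluster ADGQ
final tree: ((A:14,D:14):9/4,(G:15/2,Q:15/2):35/4)
total length: 54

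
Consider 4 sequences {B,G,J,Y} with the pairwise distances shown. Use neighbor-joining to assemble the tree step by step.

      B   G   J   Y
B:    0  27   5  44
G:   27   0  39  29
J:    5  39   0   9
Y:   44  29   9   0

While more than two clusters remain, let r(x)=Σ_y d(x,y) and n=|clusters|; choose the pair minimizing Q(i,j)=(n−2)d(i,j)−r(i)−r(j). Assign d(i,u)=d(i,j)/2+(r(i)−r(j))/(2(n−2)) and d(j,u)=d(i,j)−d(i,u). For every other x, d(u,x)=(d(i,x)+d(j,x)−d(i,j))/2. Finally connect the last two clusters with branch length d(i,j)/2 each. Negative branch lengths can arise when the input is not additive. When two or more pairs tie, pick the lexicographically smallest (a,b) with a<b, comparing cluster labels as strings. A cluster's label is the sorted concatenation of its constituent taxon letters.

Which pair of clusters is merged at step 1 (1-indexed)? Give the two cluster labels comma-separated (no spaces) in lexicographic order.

iteration 1: select B,J (d=5, Q=-119); attach at lengths (33/4, -13/4); label the merged cluster BJ
  updated: d(BJ,G)=61/2, d(BJ,Y)=24
iteration 2: select BJ,G (d=61/2, Q=-167/2); attach at lengths (51/4, 71/4); label the merged cluster BGJ
  updated: d(BGJ,Y)=45/4
iteration 3: select BGJ,Y (d=45/4); attach at lengths (45/8, 45/8); label the merged cluster BGJY
final tree: (((B:33/4,J:-13/4):51/4,G:71/4):45/8,Y:45/8)
total length: 187/4

B,J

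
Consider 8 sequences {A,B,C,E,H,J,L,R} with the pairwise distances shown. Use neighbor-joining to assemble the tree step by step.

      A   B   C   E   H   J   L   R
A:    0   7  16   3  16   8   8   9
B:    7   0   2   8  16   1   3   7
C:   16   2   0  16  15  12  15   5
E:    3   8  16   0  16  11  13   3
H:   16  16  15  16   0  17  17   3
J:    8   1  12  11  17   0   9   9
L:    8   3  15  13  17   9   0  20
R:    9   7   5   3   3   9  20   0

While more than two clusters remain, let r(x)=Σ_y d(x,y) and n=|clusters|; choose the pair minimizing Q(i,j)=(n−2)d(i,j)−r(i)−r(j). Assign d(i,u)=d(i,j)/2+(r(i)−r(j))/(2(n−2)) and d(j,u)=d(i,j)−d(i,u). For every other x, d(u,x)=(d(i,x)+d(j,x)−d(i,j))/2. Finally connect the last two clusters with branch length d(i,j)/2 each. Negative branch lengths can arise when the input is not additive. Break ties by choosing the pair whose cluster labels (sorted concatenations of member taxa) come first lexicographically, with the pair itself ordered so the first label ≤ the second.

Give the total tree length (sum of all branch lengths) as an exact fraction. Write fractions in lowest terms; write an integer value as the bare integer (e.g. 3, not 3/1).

471/16

step 1: merge (H,R) at d=3, Q=-138; branch lengths H→31/6, R→-13/6; new cluster HR
  updated: d(A,HR)=11, d(B,HR)=10, d(C,HR)=17/2, d(E,HR)=8, d(HR,J)=23/2, d(HR,L)=17
step 2: merge (A,E) at d=3, Q=-97; branch lengths A→9/10, E→21/10; new cluster AE
  updated: d(AE,B)=6, d(AE,C)=29/2, d(AE,HR)=8, d(AE,J)=8, d(AE,L)=9
step 3: merge (C,HR) at d=17/2, Q=-73; branch lengths C→31/8, HR→37/8; new cluster CHR
  updated: d(AE,CHR)=7, d(B,CHR)=7/4, d(CHR,J)=15/2, d(CHR,L)=47/4
step 4: merge (AE,CHR) at d=7, Q=-37; branch lengths AE→23/6, CHR→19/6; new cluster ACEHR
  updated: d(ACEHR,B)=3/8, d(ACEHR,J)=17/4, d(ACEHR,L)=55/8
step 5: merge (ACEHR,J) at d=17/4, Q=-69/4; branch lengths ACEHR→23/16, J→45/16; new cluster ACEHJR
  updated: d(ACEHJR,B)=-23/16, d(ACEHJR,L)=93/16
step 6: merge (ACEHJR,B) at d=-23/16, Q=-59/8; branch lengths ACEHJR→11/16, B→-17/8; new cluster ABCEHJR
  updated: d(ABCEHJR,L)=41/8
step 7: merge (ABCEHJR,L) at d=41/8; branch lengths ABCEHJR→41/16, L→41/16; new cluster ABCEHJLR
final tree: (((((A:9/10,E:21/10):23/6,(C:31/8,(H:31/6,R:-13/6):37/8):19/6):23/16,J:45/16):11/16,B:-17/8):41/16,L:41/16)
total length: 471/16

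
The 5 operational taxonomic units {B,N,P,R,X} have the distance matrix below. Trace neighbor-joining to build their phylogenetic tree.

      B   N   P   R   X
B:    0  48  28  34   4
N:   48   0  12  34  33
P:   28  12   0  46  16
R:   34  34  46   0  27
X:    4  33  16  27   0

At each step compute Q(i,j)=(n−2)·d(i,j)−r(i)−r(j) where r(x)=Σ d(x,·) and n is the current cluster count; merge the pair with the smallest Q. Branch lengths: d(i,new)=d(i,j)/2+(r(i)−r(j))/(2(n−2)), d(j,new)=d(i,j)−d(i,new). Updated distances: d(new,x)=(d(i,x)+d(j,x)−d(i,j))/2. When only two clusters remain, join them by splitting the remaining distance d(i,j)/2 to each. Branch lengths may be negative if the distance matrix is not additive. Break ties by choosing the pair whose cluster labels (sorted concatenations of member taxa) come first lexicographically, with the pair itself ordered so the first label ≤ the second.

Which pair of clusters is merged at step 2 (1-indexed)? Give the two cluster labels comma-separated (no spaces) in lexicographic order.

step 1: merge (N,P) at d=12, Q=-193; branch lengths N→61/6, P→11/6; new cluster NP
  updated: d(B,NP)=32, d(NP,R)=34, d(NP,X)=37/2
step 2: merge (B,X) at d=4, Q=-223/2; branch lengths B→57/8, X→-25/8; new cluster BX
  updated: d(BX,NP)=93/4, d(BX,R)=57/2
step 3: merge (BX,NP) at d=93/4, Q=-343/4; branch lengths BX→71/8, NP→115/8; new cluster BNPX
  updated: d(BNPX,R)=157/8
step 4: merge (BNPX,R) at d=157/8; branch lengths BNPX→157/16, R→157/16; new cluster BNPRX
final tree: (((B:57/8,X:-25/8):71/8,(N:61/6,P:11/6):115/8):157/16,R:157/16)
total length: 471/8

B,X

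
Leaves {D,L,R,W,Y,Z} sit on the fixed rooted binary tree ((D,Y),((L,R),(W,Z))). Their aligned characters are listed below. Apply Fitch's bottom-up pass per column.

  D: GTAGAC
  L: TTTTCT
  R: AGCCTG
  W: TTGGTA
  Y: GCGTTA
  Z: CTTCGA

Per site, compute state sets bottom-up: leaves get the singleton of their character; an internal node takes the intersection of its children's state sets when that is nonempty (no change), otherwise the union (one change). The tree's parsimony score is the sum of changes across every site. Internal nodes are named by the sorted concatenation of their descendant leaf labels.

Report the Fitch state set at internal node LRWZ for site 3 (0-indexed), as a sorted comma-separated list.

C

site 0, node DY: D={G} ∩ Y={G} → {G} (+0)
site 0, node LR: L={T} ∪ R={A} → {A,T} (+1)
site 0, node WZ: W={T} ∪ Z={C} → {C,T} (+1)
site 0, node LRWZ: LR={A,T} ∩ WZ={C,T} → {T} (+0)
site 0, node DLRWYZ: DY={G} ∪ LRWZ={T} → {G,T} (+1)
site 1, node DY: D={T} ∪ Y={C} → {C,T} (+1)
site 1, node LR: L={T} ∪ R={G} → {G,T} (+1)
site 1, node WZ: W={T} ∩ Z={T} → {T} (+0)
site 1, node LRWZ: LR={G,T} ∩ WZ={T} → {T} (+0)
site 1, node DLRWYZ: DY={C,T} ∩ LRWZ={T} → {T} (+0)
site 2, node DY: D={A} ∪ Y={G} → {A,G} (+1)
site 2, node LR: L={T} ∪ R={C} → {C,T} (+1)
site 2, node WZ: W={G} ∪ Z={T} → {G,T} (+1)
site 2, node LRWZ: LR={C,T} ∩ WZ={G,T} → {T} (+0)
site 2, node DLRWYZ: DY={A,G} ∪ LRWZ={T} → {A,G,T} (+1)
site 3, node DY: D={G} ∪ Y={T} → {G,T} (+1)
site 3, node LR: L={T} ∪ R={C} → {C,T} (+1)
site 3, node WZ: W={G} ∪ Z={C} → {C,G} (+1)
site 3, node LRWZ: LR={C,T} ∩ WZ={C,G} → {C} (+0)
site 3, node DLRWYZ: DY={G,T} ∪ LRWZ={C} → {C,G,T} (+1)
site 4, node DY: D={A} ∪ Y={T} → {A,T} (+1)
site 4, node LR: L={C} ∪ R={T} → {C,T} (+1)
site 4, node WZ: W={T} ∪ Z={G} → {G,T} (+1)
site 4, node LRWZ: LR={C,T} ∩ WZ={G,T} → {T} (+0)
site 4, node DLRWYZ: DY={A,T} ∩ LRWZ={T} → {T} (+0)
site 5, node DY: D={C} ∪ Y={A} → {A,C} (+1)
site 5, node LR: L={T} ∪ R={G} → {G,T} (+1)
site 5, node WZ: W={A} ∩ Z={A} → {A} (+0)
site 5, node LRWZ: LR={G,T} ∪ WZ={A} → {A,G,T} (+1)
site 5, node DLRWYZ: DY={A,C} ∩ LRWZ={A,G,T} → {A} (+0)
per-site changes: [3, 2, 4, 4, 3, 3]; total = 19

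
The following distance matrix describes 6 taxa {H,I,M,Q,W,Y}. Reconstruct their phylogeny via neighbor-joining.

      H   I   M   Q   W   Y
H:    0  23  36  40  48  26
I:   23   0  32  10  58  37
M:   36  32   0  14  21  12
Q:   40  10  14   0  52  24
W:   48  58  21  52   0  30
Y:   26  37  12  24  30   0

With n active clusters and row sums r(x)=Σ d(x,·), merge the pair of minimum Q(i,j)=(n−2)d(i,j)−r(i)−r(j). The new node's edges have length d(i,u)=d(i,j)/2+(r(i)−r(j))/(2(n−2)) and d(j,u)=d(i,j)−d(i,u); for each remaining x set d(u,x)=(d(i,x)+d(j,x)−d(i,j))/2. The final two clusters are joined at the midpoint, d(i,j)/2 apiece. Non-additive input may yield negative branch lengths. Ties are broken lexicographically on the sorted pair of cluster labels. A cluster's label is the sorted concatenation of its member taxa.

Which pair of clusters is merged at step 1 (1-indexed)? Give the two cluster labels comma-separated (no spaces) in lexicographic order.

1. join I+Q (d=10, Q=-260) ⇒ IQ; edges |I|=15/2, |Q|=5/2
  updated: d(H,IQ)=53/2, d(IQ,M)=18, d(IQ,W)=50, d(IQ,Y)=51/2
2. join H+IQ (d=53/2, Q=-177) ⇒ HIQ; edges |H|=16, |IQ|=21/2
  updated: d(HIQ,M)=55/4, d(HIQ,W)=143/4, d(HIQ,Y)=25/2
3. join HIQ+Y (d=25/2, Q=-183/2) ⇒ HIQY; edges |HIQ|=65/8, |Y|=35/8
  updated: d(HIQY,M)=53/8, d(HIQY,W)=213/8
4. join HIQY+M (d=53/8, Q=-217/4) ⇒ HIMQY; edges |HIQY|=49/8, |M|=1/2
  updated: d(HIMQY,W)=41/2
5. join HIMQY+W (d=41/2) ⇒ HIMQWY; edges |HIMQY|=41/4, |W|=41/4
final tree: ((((H:16,(I:15/2,Q:5/2):21/2):65/8,Y:35/8):49/8,M:1/2):41/4,W:41/4)
total length: 609/8

I,Q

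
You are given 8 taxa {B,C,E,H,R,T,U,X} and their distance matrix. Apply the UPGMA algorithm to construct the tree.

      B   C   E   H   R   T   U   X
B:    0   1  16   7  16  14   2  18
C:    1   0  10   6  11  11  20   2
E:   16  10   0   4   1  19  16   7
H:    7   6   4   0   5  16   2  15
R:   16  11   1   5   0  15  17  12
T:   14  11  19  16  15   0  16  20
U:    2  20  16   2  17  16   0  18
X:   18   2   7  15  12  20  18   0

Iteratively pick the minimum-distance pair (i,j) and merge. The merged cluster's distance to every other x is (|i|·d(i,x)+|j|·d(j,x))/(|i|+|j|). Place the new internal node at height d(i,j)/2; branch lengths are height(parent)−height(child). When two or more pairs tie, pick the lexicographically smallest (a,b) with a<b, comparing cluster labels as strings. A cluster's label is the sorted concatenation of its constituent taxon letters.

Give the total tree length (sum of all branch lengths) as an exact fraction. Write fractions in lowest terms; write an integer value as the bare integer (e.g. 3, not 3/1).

5569/168

iteration 1: select B,C (d=1); attach at lengths (1/2, 1/2); label the merged cluster BC
  updated: d(BC,E)=13, d(BC,H)=13/2, d(BC,R)=27/2, d(BC,T)=25/2, d(BC,U)=11, d(BC,X)=10
iteration 2: select E,R (d=1); attach at lengths (1/2, 1/2); label the merged cluster ER
  updated: d(BC,ER)=53/4, d(ER,H)=9/2, d(ER,T)=17, d(ER,U)=33/2, d(ER,X)=19/2
iteration 3: select H,U (d=2); attach at lengths (1, 1); label the merged cluster HU
  updated: d(BC,HU)=35/4, d(ER,HU)=21/2, d(HU,T)=16, d(HU,X)=33/2
iteration 4: select BC,HU (d=35/4); attach at lengths (31/8, 27/8); label the merged cluster BCHU
  updated: d(BCHU,ER)=95/8, d(BCHU,T)=57/4, d(BCHU,X)=53/4
iteration 5: select ER,X (d=19/2); attach at lengths (17/4, 19/4); label the merged cluster ERX
  updated: d(BCHU,ERX)=37/3, d(ERX,T)=18
iteration 6: select BCHU,ERX (d=37/3); attach at lengths (43/24, 17/12); label the merged cluster BCEHRUX
  updated: d(BCEHRUX,T)=111/7
iteration 7: select BCEHRUX,T (d=111/7); attach at lengths (37/21, 111/14); label the merged cluster BCEHRTUX
final tree: ((((B:1/2,C:1/2):31/8,(H:1,U:1):27/8):43/24,((E:1/2,R:1/2):17/4,X:19/4):17/12):37/21,T:111/14)
total length: 5569/168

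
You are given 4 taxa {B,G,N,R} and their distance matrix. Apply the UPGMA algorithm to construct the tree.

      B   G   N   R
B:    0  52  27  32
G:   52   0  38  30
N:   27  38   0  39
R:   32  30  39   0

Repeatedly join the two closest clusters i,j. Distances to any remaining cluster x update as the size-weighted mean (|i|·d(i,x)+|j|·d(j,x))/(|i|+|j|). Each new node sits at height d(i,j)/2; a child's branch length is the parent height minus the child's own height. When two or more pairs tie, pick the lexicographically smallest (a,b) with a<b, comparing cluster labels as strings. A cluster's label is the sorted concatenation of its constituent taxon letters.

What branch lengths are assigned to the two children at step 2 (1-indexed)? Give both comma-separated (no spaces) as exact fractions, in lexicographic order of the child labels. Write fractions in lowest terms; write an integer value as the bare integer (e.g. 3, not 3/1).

iteration 1: select B,N (d=27); attach at lengths (27/2, 27/2); label the merged cluster BN
  updated: d(BN,G)=45, d(BN,R)=71/2
iteration 2: select G,R (d=30); attach at lengths (15, 15); label the merged cluster GR
  updated: d(BN,GR)=161/4
iteration 3: select BN,GR (d=161/4); attach at lengths (53/8, 41/8); label the merged cluster BGNR
final tree: ((B:27/2,N:27/2):53/8,(G:15,R:15):41/8)
total length: 275/4

15,15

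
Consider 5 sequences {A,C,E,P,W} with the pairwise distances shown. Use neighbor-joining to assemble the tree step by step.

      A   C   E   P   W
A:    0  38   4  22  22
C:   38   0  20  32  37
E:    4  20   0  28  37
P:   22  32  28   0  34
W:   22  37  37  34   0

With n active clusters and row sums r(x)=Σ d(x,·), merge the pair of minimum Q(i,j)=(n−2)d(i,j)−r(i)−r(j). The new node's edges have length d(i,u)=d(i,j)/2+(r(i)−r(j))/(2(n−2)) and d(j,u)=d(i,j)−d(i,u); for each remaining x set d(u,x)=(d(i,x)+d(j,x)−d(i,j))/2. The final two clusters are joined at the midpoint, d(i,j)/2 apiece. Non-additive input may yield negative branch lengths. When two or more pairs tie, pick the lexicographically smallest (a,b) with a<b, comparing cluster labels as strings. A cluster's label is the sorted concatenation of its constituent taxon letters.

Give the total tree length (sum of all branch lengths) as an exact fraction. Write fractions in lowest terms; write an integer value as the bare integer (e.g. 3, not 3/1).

iteration 1: select A,E (d=4, Q=-163); attach at lengths (3/2, 5/2); label the merged cluster AE
  updated: d(AE,C)=27, d(AE,P)=23, d(AE,W)=55/2
iteration 2: select AE,W (d=55/2, Q=-121); attach at lengths (17/2, 19); label the merged cluster AEW
  updated: d(AEW,C)=73/4, d(AEW,P)=59/4
iteration 3: select AEW,C (d=73/4, Q=-65); attach at lengths (1/2, 71/4); label the merged cluster ACEW
  updated: d(ACEW,P)=57/4
iteration 4: select ACEW,P (d=57/4); attach at lengths (57/8, 57/8); label the merged cluster ACEPW
final tree: ((((A:3/2,E:5/2):17/2,W:19):1/2,C:71/4):57/8,P:57/8)
total length: 64

64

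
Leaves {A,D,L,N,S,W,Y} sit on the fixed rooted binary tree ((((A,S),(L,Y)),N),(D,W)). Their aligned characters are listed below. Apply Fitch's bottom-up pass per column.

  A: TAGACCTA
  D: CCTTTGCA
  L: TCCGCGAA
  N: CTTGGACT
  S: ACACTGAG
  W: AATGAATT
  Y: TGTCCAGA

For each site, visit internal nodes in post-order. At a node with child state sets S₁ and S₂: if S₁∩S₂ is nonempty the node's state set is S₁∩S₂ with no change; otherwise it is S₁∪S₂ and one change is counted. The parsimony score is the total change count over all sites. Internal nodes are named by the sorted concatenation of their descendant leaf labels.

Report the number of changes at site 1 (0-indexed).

[col 0] AS: children A:{T}, S:{A} ∪→ {A,T}; cost 1
[col 0] LY: children L:{T}, Y:{T} ∩→ {T}; cost 0
[col 0] ALSY: children AS:{A,T}, LY:{T} ∩→ {T}; cost 0
[col 0] ALNSY: children ALSY:{T}, N:{C} ∪→ {C,T}; cost 1
[col 0] DW: children D:{C}, W:{A} ∪→ {A,C}; cost 1
[col 0] ADLNSWY: children ALNSY:{C,T}, DW:{A,C} ∩→ {C}; cost 0
[col 1] AS: children A:{A}, S:{C} ∪→ {A,C}; cost 1
[col 1] LY: children L:{C}, Y:{G} ∪→ {C,G}; cost 1
[col 1] ALSY: children AS:{A,C}, LY:{C,G} ∩→ {C}; cost 0
[col 1] ALNSY: children ALSY:{C}, N:{T} ∪→ {C,T}; cost 1
[col 1] DW: children D:{C}, W:{A} ∪→ {A,C}; cost 1
[col 1] ADLNSWY: children ALNSY:{C,T}, DW:{A,C} ∩→ {C}; cost 0
[col 2] AS: children A:{G}, S:{A} ∪→ {A,G}; cost 1
[col 2] LY: children L:{C}, Y:{T} ∪→ {C,T}; cost 1
[col 2] ALSY: children AS:{A,G}, LY:{C,T} ∪→ {A,C,G,T}; cost 1
[col 2] ALNSY: children ALSY:{A,C,G,T}, N:{T} ∩→ {T}; cost 0
[col 2] DW: children D:{T}, W:{T} ∩→ {T}; cost 0
[col 2] ADLNSWY: children ALNSY:{T}, DW:{T} ∩→ {T}; cost 0
[col 3] AS: children A:{A}, S:{C} ∪→ {A,C}; cost 1
[col 3] LY: children L:{G}, Y:{C} ∪→ {C,G}; cost 1
[col 3] ALSY: children AS:{A,C}, LY:{C,G} ∩→ {C}; cost 0
[col 3] ALNSY: children ALSY:{C}, N:{G} ∪→ {C,G}; cost 1
[col 3] DW: children D:{T}, W:{G} ∪→ {G,T}; cost 1
[col 3] ADLNSWY: children ALNSY:{C,G}, DW:{G,T} ∩→ {G}; cost 0
[col 4] AS: children A:{C}, S:{T} ∪→ {C,T}; cost 1
[col 4] LY: children L:{C}, Y:{C} ∩→ {C}; cost 0
[col 4] ALSY: children AS:{C,T}, LY:{C} ∩→ {C}; cost 0
[col 4] ALNSY: children ALSY:{C}, N:{G} ∪→ {C,G}; cost 1
[col 4] DW: children D:{T}, W:{A} ∪→ {A,T}; cost 1
[col 4] ADLNSWY: children ALNSY:{C,G}, DW:{A,T} ∪→ {A,C,G,T}; cost 1
[col 5] AS: children A:{C}, S:{G} ∪→ {C,G}; cost 1
[col 5] LY: children L:{G}, Y:{A} ∪→ {A,G}; cost 1
[col 5] ALSY: children AS:{C,G}, LY:{A,G} ∩→ {G}; cost 0
[col 5] ALNSY: children ALSY:{G}, N:{A} ∪→ {A,G}; cost 1
[col 5] DW: children D:{G}, W:{A} ∪→ {A,G}; cost 1
[col 5] ADLNSWY: children ALNSY:{A,G}, DW:{A,G} ∩→ {A,G}; cost 0
[col 6] AS: children A:{T}, S:{A} ∪→ {A,T}; cost 1
[col 6] LY: children L:{A}, Y:{G} ∪→ {A,G}; cost 1
[col 6] ALSY: children AS:{A,T}, LY:{A,G} ∩→ {A}; cost 0
[col 6] ALNSY: children ALSY:{A}, N:{C} ∪→ {A,C}; cost 1
[col 6] DW: children D:{C}, W:{T} ∪→ {C,T}; cost 1
[col 6] ADLNSWY: children ALNSY:{A,C}, DW:{C,T} ∩→ {C}; cost 0
[col 7] AS: children A:{A}, S:{G} ∪→ {A,G}; cost 1
[col 7] LY: children L:{A}, Y:{A} ∩→ {A}; cost 0
[col 7] ALSY: children AS:{A,G}, LY:{A} ∩→ {A}; cost 0
[col 7] ALNSY: children ALSY:{A}, N:{T} ∪→ {A,T}; cost 1
[col 7] DW: children D:{A}, W:{T} ∪→ {A,T}; cost 1
[col 7] ADLNSWY: children ALNSY:{A,T}, DW:{A,T} ∩→ {A,T}; cost 0
per-site changes: [3, 4, 3, 4, 4, 4, 4, 3]; total = 29

4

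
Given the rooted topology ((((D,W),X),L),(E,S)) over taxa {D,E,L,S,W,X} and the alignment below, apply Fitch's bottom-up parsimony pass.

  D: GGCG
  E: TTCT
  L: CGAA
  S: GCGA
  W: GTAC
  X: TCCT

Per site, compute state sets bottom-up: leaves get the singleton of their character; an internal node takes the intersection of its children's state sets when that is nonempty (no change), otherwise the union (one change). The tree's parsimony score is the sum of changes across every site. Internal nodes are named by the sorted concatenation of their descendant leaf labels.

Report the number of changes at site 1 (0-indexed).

4

[col 0] DW: children D:{G}, W:{G} ∩→ {G}; cost 0
[col 0] DWX: children DW:{G}, X:{T} ∪→ {G,T}; cost 1
[col 0] DLWX: children DWX:{G,T}, L:{C} ∪→ {C,G,T}; cost 1
[col 0] ES: children E:{T}, S:{G} ∪→ {G,T}; cost 1
[col 0] DELSWX: children DLWX:{C,G,T}, ES:{G,T} ∩→ {G,T}; cost 0
[col 1] DW: children D:{G}, W:{T} ∪→ {G,T}; cost 1
[col 1] DWX: children DW:{G,T}, X:{C} ∪→ {C,G,T}; cost 1
[col 1] DLWX: children DWX:{C,G,T}, L:{G} ∩→ {G}; cost 0
[col 1] ES: children E:{T}, S:{C} ∪→ {C,T}; cost 1
[col 1] DELSWX: children DLWX:{G}, ES:{C,T} ∪→ {C,G,T}; cost 1
[col 2] DW: children D:{C}, W:{A} ∪→ {A,C}; cost 1
[col 2] DWX: children DW:{A,C}, X:{C} ∩→ {C}; cost 0
[col 2] DLWX: children DWX:{C}, L:{A} ∪→ {A,C}; cost 1
[col 2] ES: children E:{C}, S:{G} ∪→ {C,G}; cost 1
[col 2] DELSWX: children DLWX:{A,C}, ES:{C,G} ∩→ {C}; cost 0
[col 3] DW: children D:{G}, W:{C} ∪→ {C,G}; cost 1
[col 3] DWX: children DW:{C,G}, X:{T} ∪→ {C,G,T}; cost 1
[col 3] DLWX: children DWX:{C,G,T}, L:{A} ∪→ {A,C,G,T}; cost 1
[col 3] ES: children E:{T}, S:{A} ∪→ {A,T}; cost 1
[col 3] DELSWX: children DLWX:{A,C,G,T}, ES:{A,T} ∩→ {A,T}; cost 0
per-site changes: [3, 4, 3, 4]; total = 14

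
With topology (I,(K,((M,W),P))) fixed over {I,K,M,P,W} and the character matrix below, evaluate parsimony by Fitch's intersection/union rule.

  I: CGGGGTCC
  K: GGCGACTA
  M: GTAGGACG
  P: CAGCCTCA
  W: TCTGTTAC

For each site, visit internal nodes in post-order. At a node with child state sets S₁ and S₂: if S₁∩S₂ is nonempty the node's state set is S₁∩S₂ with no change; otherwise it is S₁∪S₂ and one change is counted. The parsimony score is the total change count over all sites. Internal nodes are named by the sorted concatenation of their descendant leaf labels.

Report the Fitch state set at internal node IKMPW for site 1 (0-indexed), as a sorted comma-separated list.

[col 0] MW: children M:{G}, W:{T} ∪→ {G,T}; cost 1
[col 0] MPW: children MW:{G,T}, P:{C} ∪→ {C,G,T}; cost 1
[col 0] KMPW: children K:{G}, MPW:{C,G,T} ∩→ {G}; cost 0
[col 0] IKMPW: children I:{C}, KMPW:{G} ∪→ {C,G}; cost 1
[col 1] MW: children M:{T}, W:{C} ∪→ {C,T}; cost 1
[col 1] MPW: children MW:{C,T}, P:{A} ∪→ {A,C,T}; cost 1
[col 1] KMPW: children K:{G}, MPW:{A,C,T} ∪→ {A,C,G,T}; cost 1
[col 1] IKMPW: children I:{G}, KMPW:{A,C,G,T} ∩→ {G}; cost 0
[col 2] MW: children M:{A}, W:{T} ∪→ {A,T}; cost 1
[col 2] MPW: children MW:{A,T}, P:{G} ∪→ {A,G,T}; cost 1
[col 2] KMPW: children K:{C}, MPW:{A,G,T} ∪→ {A,C,G,T}; cost 1
[col 2] IKMPW: children I:{G}, KMPW:{A,C,G,T} ∩→ {G}; cost 0
[col 3] MW: children M:{G}, W:{G} ∩→ {G}; cost 0
[col 3] MPW: children MW:{G}, P:{C} ∪→ {C,G}; cost 1
[col 3] KMPW: children K:{G}, MPW:{C,G} ∩→ {G}; cost 0
[col 3] IKMPW: children I:{G}, KMPW:{G} ∩→ {G}; cost 0
[col 4] MW: children M:{G}, W:{T} ∪→ {G,T}; cost 1
[col 4] MPW: children MW:{G,T}, P:{C} ∪→ {C,G,T}; cost 1
[col 4] KMPW: children K:{A}, MPW:{C,G,T} ∪→ {A,C,G,T}; cost 1
[col 4] IKMPW: children I:{G}, KMPW:{A,C,G,T} ∩→ {G}; cost 0
[col 5] MW: children M:{A}, W:{T} ∪→ {A,T}; cost 1
[col 5] MPW: children MW:{A,T}, P:{T} ∩→ {T}; cost 0
[col 5] KMPW: children K:{C}, MPW:{T} ∪→ {C,T}; cost 1
[col 5] IKMPW: children I:{T}, KMPW:{C,T} ∩→ {T}; cost 0
[col 6] MW: children M:{C}, W:{A} ∪→ {A,C}; cost 1
[col 6] MPW: children MW:{A,C}, P:{C} ∩→ {C}; cost 0
[col 6] KMPW: children K:{T}, MPW:{C} ∪→ {C,T}; cost 1
[col 6] IKMPW: children I:{C}, KMPW:{C,T} ∩→ {C}; cost 0
[col 7] MW: children M:{G}, W:{C} ∪→ {C,G}; cost 1
[col 7] MPW: children MW:{C,G}, P:{A} ∪→ {A,C,G}; cost 1
[col 7] KMPW: children K:{A}, MPW:{A,C,G} ∩→ {A}; cost 0
[col 7] IKMPW: children I:{C}, KMPW:{A} ∪→ {A,C}; cost 1
per-site changes: [3, 3, 3, 1, 3, 2, 2, 3]; total = 20

G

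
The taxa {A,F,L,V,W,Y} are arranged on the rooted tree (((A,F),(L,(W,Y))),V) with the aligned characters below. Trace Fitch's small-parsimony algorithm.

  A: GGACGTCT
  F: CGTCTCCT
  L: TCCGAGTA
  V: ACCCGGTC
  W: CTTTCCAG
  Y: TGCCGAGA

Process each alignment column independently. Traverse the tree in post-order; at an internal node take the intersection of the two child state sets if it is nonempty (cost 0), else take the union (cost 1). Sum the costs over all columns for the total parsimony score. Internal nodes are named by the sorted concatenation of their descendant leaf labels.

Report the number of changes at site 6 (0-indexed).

[col 0] AF: children A:{G}, F:{C} ∪→ {C,G}; cost 1
[col 0] WY: children W:{C}, Y:{T} ∪→ {C,T}; cost 1
[col 0] LWY: children L:{T}, WY:{C,T} ∩→ {T}; cost 0
[col 0] AFLWY: children AF:{C,G}, LWY:{T} ∪→ {C,G,T}; cost 1
[col 0] AFLVWY: children AFLWY:{C,G,T}, V:{A} ∪→ {A,C,G,T}; cost 1
[col 1] AF: children A:{G}, F:{G} ∩→ {G}; cost 0
[col 1] WY: children W:{T}, Y:{G} ∪→ {G,T}; cost 1
[col 1] LWY: children L:{C}, WY:{G,T} ∪→ {C,G,T}; cost 1
[col 1] AFLWY: children AF:{G}, LWY:{C,G,T} ∩→ {G}; cost 0
[col 1] AFLVWY: children AFLWY:{G}, V:{C} ∪→ {C,G}; cost 1
[col 2] AF: children A:{A}, F:{T} ∪→ {A,T}; cost 1
[col 2] WY: children W:{T}, Y:{C} ∪→ {C,T}; cost 1
[col 2] LWY: children L:{C}, WY:{C,T} ∩→ {C}; cost 0
[col 2] AFLWY: children AF:{A,T}, LWY:{C} ∪→ {A,C,T}; cost 1
[col 2] AFLVWY: children AFLWY:{A,C,T}, V:{C} ∩→ {C}; cost 0
[col 3] AF: children A:{C}, F:{C} ∩→ {C}; cost 0
[col 3] WY: children W:{T}, Y:{C} ∪→ {C,T}; cost 1
[col 3] LWY: children L:{G}, WY:{C,T} ∪→ {C,G,T}; cost 1
[col 3] AFLWY: children AF:{C}, LWY:{C,G,T} ∩→ {C}; cost 0
[col 3] AFLVWY: children AFLWY:{C}, V:{C} ∩→ {C}; cost 0
[col 4] AF: children A:{G}, F:{T} ∪→ {G,T}; cost 1
[col 4] WY: children W:{C}, Y:{G} ∪→ {C,G}; cost 1
[col 4] LWY: children L:{A}, WY:{C,G} ∪→ {A,C,G}; cost 1
[col 4] AFLWY: children AF:{G,T}, LWY:{A,C,G} ∩→ {G}; cost 0
[col 4] AFLVWY: children AFLWY:{G}, V:{G} ∩→ {G}; cost 0
[col 5] AF: children A:{T}, F:{C} ∪→ {C,T}; cost 1
[col 5] WY: children W:{C}, Y:{A} ∪→ {A,C}; cost 1
[col 5] LWY: children L:{G}, WY:{A,C} ∪→ {A,C,G}; cost 1
[col 5] AFLWY: children AF:{C,T}, LWY:{A,C,G} ∩→ {C}; cost 0
[col 5] AFLVWY: children AFLWY:{C}, V:{G} ∪→ {C,G}; cost 1
[col 6] AF: children A:{C}, F:{C} ∩→ {C}; cost 0
[col 6] WY: children W:{A}, Y:{G} ∪→ {A,G}; cost 1
[col 6] LWY: children L:{T}, WY:{A,G} ∪→ {A,G,T}; cost 1
[col 6] AFLWY: children AF:{C}, LWY:{A,G,T} ∪→ {A,C,G,T}; cost 1
[col 6] AFLVWY: children AFLWY:{A,C,G,T}, V:{T} ∩→ {T}; cost 0
[col 7] AF: children A:{T}, F:{T} ∩→ {T}; cost 0
[col 7] WY: children W:{G}, Y:{A} ∪→ {A,G}; cost 1
[col 7] LWY: children L:{A}, WY:{A,G} ∩→ {A}; cost 0
[col 7] AFLWY: children AF:{T}, LWY:{A} ∪→ {A,T}; cost 1
[col 7] AFLVWY: children AFLWY:{A,T}, V:{C} ∪→ {A,C,T}; cost 1
per-site changes: [4, 3, 3, 2, 3, 4, 3, 3]; total = 25

3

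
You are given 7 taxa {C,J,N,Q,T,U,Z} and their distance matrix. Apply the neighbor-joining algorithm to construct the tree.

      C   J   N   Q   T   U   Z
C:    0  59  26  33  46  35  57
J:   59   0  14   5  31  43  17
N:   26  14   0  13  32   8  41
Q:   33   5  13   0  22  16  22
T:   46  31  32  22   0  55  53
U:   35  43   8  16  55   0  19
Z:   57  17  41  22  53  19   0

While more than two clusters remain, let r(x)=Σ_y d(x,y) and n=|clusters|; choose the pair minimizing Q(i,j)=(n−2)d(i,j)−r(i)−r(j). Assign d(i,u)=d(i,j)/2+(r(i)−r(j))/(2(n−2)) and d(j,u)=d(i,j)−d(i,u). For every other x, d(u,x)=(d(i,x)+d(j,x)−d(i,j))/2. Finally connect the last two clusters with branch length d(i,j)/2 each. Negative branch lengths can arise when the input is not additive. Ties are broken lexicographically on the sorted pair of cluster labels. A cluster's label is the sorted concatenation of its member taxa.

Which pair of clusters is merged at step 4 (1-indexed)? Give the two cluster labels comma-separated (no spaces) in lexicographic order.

CNU,T

step 1: merge (J,Z) at d=17, Q=-293; branch lengths J→9/2, Z→25/2; new cluster JZ
  updated: d(C,JZ)=99/2, d(JZ,N)=19, d(JZ,Q)=5, d(JZ,T)=67/2, d(JZ,U)=45/2
step 2: merge (N,U) at d=8, Q=-405/2; branch lengths N→-13/16, U→141/16; new cluster NU
  updated: d(C,NU)=53/2, d(JZ,NU)=67/4, d(NU,Q)=21/2, d(NU,T)=79/2
step 3: merge (C,NU) at d=53/2, Q=-675/4; branch lengths C→565/24, NU→71/24; new cluster CNU
  updated: d(CNU,JZ)=159/8, d(CNU,Q)=17/2, d(CNU,T)=59/2
step 4: merge (CNU,T) at d=59/2, Q=-671/8; branch lengths CNU→255/32, T→689/32; new cluster CNTU
  updated: d(CNTU,JZ)=191/16, d(CNTU,Q)=1/2
step 5: merge (CNTU,JZ) at d=191/16, Q=-279/16; branch lengths CNTU→119/32, JZ→263/32; new cluster CJNTUZ
  updated: d(CJNTUZ,Q)=-103/32
step 6: merge (CJNTUZ,Q) at d=-103/32; branch lengths CJNTUZ→-103/64, Q→-103/64; new cluster CJNQTUZ
final tree: ((((C:565/24,(N:-13/16,U:141/16):71/24):255/32,T:689/32):119/32,(J:9/2,Z:25/2):263/32):-103/64,Q:-103/64)
total length: 2871/32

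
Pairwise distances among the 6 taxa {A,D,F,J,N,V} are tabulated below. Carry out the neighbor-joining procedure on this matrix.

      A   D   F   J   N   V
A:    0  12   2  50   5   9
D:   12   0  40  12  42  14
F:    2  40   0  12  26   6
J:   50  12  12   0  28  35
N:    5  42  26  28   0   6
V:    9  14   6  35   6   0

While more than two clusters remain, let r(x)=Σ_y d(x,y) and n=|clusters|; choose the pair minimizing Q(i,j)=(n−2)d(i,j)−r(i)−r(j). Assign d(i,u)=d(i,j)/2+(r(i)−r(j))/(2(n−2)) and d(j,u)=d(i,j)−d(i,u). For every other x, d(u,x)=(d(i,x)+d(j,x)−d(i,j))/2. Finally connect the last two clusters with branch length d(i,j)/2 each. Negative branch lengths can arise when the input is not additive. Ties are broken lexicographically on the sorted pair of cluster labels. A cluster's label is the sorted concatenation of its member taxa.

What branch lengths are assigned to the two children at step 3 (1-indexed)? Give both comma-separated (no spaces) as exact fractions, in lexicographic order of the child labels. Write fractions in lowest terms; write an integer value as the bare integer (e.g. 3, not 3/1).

1. join D+J (d=12, Q=-209) ⇒ DJ; edges |D|=31/8, |J|=65/8
  updated: d(A,DJ)=25, d(DJ,F)=20, d(DJ,N)=29, d(DJ,V)=37/2
2. join A+N (d=5, Q=-92) ⇒ AN; edges |A|=-5/3, |N|=20/3
  updated: d(AN,DJ)=49/2, d(AN,F)=23/2, d(AN,V)=5
3. join AN+V (d=5, Q=-121/2) ⇒ ANV; edges |AN|=43/8, |V|=-3/8
  updated: d(ANV,DJ)=19, d(ANV,F)=25/4
4. join ANV+DJ (d=19, Q=-181/4) ⇒ ADJNV; edges |ANV|=21/8, |DJ|=131/8
  updated: d(ADJNV,F)=29/8
5. join ADJNV+F (d=29/8) ⇒ ADFJNV; edges |ADJNV|=29/16, |F|=29/16
final tree: ((((A:-5/3,N:20/3):43/8,V:-3/8):21/8,(D:31/8,J:65/8):131/8):29/16,F:29/16)
total length: 357/8

43/8,-3/8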